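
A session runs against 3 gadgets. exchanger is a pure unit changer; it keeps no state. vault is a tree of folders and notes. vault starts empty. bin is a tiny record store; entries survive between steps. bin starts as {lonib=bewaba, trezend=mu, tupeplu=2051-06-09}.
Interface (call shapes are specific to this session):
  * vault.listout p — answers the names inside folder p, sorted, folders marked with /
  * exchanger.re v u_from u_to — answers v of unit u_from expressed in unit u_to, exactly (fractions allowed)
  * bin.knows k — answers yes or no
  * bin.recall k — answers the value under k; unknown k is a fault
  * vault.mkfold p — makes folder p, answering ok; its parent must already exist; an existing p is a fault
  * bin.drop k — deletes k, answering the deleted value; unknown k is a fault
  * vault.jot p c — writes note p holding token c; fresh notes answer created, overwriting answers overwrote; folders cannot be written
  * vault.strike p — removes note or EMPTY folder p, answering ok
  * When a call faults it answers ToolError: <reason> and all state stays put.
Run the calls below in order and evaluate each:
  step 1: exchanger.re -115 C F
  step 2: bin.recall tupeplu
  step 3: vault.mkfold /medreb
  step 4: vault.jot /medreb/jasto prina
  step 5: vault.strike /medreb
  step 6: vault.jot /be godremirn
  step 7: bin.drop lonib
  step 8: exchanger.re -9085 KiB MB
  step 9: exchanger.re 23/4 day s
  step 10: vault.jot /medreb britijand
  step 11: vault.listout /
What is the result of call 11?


~$ exchanger.re v=-115 u_from=C u_to=F
= -175
~$ bin.recall k=tupeplu
= 2051-06-09
~$ vault.mkfold p=/medreb
= ok
~$ vault.jot p=/medreb/jasto c=prina
= created
~$ vault.strike p=/medreb
= ToolError: not empty
~$ vault.jot p=/be c=godremirn
= created
~$ bin.drop k=lonib
= bewaba
~$ exchanger.re v=-9085 u_from=KiB u_to=MB
= -29072/3125
~$ exchanger.re v=23/4 u_from=day u_to=s
= 496800
~$ vault.jot p=/medreb c=britijand
= ToolError: is a directory
~$ vault.listout p=/
= [be, medreb/]

Answer: [be, medreb/]


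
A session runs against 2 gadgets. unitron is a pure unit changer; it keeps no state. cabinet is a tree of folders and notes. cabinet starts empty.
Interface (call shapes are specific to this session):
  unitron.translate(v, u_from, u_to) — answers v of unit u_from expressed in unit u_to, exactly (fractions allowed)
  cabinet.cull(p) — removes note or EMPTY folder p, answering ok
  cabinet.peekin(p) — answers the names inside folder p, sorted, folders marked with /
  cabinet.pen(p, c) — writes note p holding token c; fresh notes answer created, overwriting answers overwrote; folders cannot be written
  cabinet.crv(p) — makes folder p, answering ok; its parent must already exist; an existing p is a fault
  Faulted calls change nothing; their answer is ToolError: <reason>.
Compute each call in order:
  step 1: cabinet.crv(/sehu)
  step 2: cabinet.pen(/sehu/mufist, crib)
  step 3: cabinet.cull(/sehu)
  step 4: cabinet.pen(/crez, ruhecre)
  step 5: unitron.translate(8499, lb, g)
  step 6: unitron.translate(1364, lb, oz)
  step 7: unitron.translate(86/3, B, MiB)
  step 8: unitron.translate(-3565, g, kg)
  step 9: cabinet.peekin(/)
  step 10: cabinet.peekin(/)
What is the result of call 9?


Step: cabinet.crv[p: /sehu]
Result: ok
Step: cabinet.pen[p: /sehu/mufist; c: crib]
Result: created
Step: cabinet.cull[p: /sehu]
Result: ToolError: not empty
Step: cabinet.pen[p: /crez; c: ruhecre]
Result: created
Step: unitron.translate[v: 8499; u_from: lb; u_to: g]
Result: 385508155263/100000
Step: unitron.translate[v: 1364; u_from: lb; u_to: oz]
Result: 21824
Step: unitron.translate[v: 86/3; u_from: B; u_to: MiB]
Result: 43/1572864
Step: unitron.translate[v: -3565; u_from: g; u_to: kg]
Result: -713/200
Step: cabinet.peekin[p: /]
Result: [crez, sehu/]
Step: cabinet.peekin[p: /]
Result: [crez, sehu/]

Answer: [crez, sehu/]


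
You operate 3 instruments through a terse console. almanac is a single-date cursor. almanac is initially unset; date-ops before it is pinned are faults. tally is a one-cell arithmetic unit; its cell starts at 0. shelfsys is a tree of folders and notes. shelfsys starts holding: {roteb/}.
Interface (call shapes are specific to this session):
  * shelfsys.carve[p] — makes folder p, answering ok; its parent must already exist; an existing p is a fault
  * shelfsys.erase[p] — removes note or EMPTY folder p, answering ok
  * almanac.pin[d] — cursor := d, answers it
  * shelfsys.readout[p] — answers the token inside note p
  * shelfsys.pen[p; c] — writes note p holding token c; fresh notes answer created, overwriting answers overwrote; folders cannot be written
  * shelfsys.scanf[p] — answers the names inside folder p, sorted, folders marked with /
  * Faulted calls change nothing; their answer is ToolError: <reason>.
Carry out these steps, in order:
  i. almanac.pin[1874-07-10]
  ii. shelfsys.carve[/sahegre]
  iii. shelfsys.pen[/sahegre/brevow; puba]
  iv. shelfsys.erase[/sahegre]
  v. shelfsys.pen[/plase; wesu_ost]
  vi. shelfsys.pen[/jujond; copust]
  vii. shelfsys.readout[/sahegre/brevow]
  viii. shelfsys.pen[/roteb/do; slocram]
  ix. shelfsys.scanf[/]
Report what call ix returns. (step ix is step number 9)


Answer: [jujond, plase, roteb/, sahegre/]

Derivation:
# 1. almanac.pin(d: 1874-07-10) => 1874-07-10
# 2. shelfsys.carve(p: /sahegre) => ok
# 3. shelfsys.pen(p: /sahegre/brevow, c: puba) => created
# 4. shelfsys.erase(p: /sahegre) => ToolError: not empty
# 5. shelfsys.pen(p: /plase, c: wesu_ost) => created
# 6. shelfsys.pen(p: /jujond, c: copust) => created
# 7. shelfsys.readout(p: /sahegre/brevow) => puba
# 8. shelfsys.pen(p: /roteb/do, c: slocram) => created
# 9. shelfsys.scanf(p: /) => [jujond, plase, roteb/, sahegre/]


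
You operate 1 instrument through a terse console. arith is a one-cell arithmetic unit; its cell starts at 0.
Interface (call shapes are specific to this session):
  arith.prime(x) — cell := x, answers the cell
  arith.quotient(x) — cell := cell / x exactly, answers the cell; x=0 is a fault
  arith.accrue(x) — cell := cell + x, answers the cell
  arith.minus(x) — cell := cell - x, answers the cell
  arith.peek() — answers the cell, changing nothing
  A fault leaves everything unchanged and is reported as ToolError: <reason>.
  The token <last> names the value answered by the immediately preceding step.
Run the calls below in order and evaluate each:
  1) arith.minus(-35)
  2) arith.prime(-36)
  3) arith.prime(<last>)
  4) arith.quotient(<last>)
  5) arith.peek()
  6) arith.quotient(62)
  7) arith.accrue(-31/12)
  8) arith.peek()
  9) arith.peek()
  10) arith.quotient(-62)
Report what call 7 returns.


Answer: -955/372

Derivation:
→ minus(x='-35')
← 35
→ prime(x='-36')
← -36
→ prime(x='<last>')
← -36
→ quotient(x='<last>')
← 1
→ peek()
← 1
→ quotient(x='62')
← 1/62
→ accrue(x='-31/12')
← -955/372
→ peek()
← -955/372
→ peek()
← -955/372
→ quotient(x='-62')
← 955/23064


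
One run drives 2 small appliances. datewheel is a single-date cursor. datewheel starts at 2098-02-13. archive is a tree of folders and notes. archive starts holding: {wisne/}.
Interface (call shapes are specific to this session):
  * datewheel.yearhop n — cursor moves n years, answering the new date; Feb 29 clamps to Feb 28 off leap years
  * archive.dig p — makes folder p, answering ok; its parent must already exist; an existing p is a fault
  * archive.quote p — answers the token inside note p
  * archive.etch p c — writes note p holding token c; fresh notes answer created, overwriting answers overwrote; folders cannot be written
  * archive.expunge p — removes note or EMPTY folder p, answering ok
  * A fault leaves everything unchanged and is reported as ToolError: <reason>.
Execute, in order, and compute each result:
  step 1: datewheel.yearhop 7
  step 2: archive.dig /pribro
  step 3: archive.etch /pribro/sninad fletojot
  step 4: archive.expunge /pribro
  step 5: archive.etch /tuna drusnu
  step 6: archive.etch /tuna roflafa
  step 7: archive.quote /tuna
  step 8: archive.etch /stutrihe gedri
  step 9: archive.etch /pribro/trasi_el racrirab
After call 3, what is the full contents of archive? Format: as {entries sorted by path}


Answer: {pribro/, pribro/sninad=fletojot, wisne/}

Derivation:
→ datewheel.yearhop(n: 7)
← 2105-02-13
→ archive.dig(p: /pribro)
← ok
→ archive.etch(p: /pribro/sninad, c: fletojot)
← created
→ archive.expunge(p: /pribro)
← ToolError: not empty
→ archive.etch(p: /tuna, c: drusnu)
← created
→ archive.etch(p: /tuna, c: roflafa)
← overwrote
→ archive.quote(p: /tuna)
← roflafa
→ archive.etch(p: /stutrihe, c: gedri)
← created
→ archive.etch(p: /pribro/trasi_el, c: racrirab)
← created


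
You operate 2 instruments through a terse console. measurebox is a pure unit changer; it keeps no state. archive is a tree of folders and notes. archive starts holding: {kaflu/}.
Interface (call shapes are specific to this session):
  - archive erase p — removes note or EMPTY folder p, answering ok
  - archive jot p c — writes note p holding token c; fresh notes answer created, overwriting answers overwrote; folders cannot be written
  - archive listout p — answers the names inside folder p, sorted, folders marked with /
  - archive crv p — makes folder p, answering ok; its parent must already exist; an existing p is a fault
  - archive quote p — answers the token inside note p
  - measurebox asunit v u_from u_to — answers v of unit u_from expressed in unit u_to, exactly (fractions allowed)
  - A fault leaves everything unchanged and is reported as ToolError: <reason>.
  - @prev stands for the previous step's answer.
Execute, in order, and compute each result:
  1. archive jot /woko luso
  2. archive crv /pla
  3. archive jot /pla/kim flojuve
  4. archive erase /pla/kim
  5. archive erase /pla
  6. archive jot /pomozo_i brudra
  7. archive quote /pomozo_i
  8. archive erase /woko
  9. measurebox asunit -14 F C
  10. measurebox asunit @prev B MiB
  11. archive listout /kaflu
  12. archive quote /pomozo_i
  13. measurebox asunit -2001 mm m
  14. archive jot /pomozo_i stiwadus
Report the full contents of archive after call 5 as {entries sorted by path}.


Answer: {kaflu/, woko=luso}

Derivation:
Step: archive jot[p='/woko'; c='luso']
Result: created
Step: archive crv[p='/pla']
Result: ok
Step: archive jot[p='/pla/kim'; c='flojuve']
Result: created
Step: archive erase[p='/pla/kim']
Result: ok
Step: archive erase[p='/pla']
Result: ok
Step: archive jot[p='/pomozo_i'; c='brudra']
Result: created
Step: archive quote[p='/pomozo_i']
Result: brudra
Step: archive erase[p='/woko']
Result: ok
Step: measurebox asunit[v='-14'; u_from='F'; u_to='C']
Result: -230/9
Step: measurebox asunit[v='@prev'; u_from='B'; u_to='MiB']
Result: -115/4718592
Step: archive listout[p='/kaflu']
Result: []
Step: archive quote[p='/pomozo_i']
Result: brudra
Step: measurebox asunit[v='-2001'; u_from='mm'; u_to='m']
Result: -2001/1000
Step: archive jot[p='/pomozo_i'; c='stiwadus']
Result: overwrote


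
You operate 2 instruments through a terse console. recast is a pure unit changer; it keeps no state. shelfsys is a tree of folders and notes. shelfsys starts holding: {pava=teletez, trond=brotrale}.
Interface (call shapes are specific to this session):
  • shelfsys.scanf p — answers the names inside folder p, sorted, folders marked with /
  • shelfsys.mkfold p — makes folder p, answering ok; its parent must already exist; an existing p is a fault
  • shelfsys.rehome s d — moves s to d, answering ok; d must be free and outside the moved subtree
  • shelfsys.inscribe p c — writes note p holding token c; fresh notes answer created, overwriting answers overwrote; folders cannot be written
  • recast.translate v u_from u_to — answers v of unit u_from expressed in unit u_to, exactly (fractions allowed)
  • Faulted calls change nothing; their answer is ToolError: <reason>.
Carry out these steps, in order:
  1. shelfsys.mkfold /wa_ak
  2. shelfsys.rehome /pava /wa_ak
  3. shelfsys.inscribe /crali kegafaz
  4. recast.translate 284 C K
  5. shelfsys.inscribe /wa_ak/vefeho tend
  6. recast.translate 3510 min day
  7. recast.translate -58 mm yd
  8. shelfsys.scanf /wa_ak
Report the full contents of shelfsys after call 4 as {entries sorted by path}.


I try mkfold passing p: /wa_ak, and get ok.
I invoke rehome passing s: /pava, d: /wa_ak, and get ToolError: exists.
Then inscribe passing p: /crali, c: kegafaz, → created.
Now I run translate passing v: 284, u_from: C, u_to: K, → 11143/20.
Calling inscribe passing p: /wa_ak/vefeho, c: tend, giving created.
Using translate passing v: 3510, u_from: min, u_to: day, which returns 39/16.
I call translate passing v: -58, u_from: mm, u_to: yd, giving -145/2286.
I use scanf passing p: /wa_ak, and see [vefeho].

Answer: {crali=kegafaz, pava=teletez, trond=brotrale, wa_ak/}


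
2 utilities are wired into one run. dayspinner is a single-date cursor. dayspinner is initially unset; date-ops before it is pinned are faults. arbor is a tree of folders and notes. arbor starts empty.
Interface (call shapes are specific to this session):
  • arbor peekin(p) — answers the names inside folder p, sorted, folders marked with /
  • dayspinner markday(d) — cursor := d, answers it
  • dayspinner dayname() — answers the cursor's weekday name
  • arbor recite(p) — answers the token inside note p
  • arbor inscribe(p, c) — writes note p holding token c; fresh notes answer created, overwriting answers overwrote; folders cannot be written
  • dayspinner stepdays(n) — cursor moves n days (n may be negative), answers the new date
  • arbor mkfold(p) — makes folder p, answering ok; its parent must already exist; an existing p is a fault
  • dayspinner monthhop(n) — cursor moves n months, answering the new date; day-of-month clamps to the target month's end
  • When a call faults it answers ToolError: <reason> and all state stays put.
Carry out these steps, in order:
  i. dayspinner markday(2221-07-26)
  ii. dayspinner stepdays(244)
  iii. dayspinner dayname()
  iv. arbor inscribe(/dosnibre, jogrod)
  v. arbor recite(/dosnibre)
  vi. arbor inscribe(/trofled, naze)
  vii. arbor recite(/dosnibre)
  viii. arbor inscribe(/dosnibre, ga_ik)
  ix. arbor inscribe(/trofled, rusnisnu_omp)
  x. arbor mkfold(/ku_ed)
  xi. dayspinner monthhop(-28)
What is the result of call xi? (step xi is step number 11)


→ dayspinner markday(d='2221-07-26')
← 2221-07-26
→ dayspinner stepdays(n='244')
← 2222-03-27
→ dayspinner dayname()
← Wednesday
→ arbor inscribe(p='/dosnibre', c='jogrod')
← created
→ arbor recite(p='/dosnibre')
← jogrod
→ arbor inscribe(p='/trofled', c='naze')
← created
→ arbor recite(p='/dosnibre')
← jogrod
→ arbor inscribe(p='/dosnibre', c='ga_ik')
← overwrote
→ arbor inscribe(p='/trofled', c='rusnisnu_omp')
← overwrote
→ arbor mkfold(p='/ku_ed')
← ok
→ dayspinner monthhop(n='-28')
← 2219-11-27

Answer: 2219-11-27


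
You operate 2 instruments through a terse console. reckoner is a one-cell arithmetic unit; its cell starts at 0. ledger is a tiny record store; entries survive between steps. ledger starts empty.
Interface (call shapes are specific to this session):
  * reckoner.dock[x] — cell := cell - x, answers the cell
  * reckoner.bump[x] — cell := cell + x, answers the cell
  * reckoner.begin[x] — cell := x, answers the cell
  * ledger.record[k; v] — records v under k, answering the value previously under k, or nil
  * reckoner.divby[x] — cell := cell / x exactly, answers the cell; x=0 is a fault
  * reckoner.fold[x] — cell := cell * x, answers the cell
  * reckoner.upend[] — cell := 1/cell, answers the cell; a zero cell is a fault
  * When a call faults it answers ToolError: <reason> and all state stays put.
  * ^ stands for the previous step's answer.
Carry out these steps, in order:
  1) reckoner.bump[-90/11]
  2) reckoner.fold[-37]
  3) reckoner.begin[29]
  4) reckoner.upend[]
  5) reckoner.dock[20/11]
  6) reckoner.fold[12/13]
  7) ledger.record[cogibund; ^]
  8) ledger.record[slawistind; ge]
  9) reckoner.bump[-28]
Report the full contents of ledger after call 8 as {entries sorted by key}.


Answer: {cogibund=-6828/4147, slawistind=ge}

Derivation:
Invoking reckoner.bump on -90/11, — result: -90/11.
Invoking reckoner.fold on -37, yielding 3330/11.
Using reckoner.begin on 29, → 29.
Next I call reckoner.upend, → 1/29.
I use reckoner.dock on 20/11, giving -569/319.
Now I run reckoner.fold on 12/13, which returns -6828/4147.
I invoke ledger.record on cogibund, ^, giving nil.
Now I run ledger.record on slawistind, ge, giving nil.
I run reckoner.bump on -28, — result: -122944/4147.


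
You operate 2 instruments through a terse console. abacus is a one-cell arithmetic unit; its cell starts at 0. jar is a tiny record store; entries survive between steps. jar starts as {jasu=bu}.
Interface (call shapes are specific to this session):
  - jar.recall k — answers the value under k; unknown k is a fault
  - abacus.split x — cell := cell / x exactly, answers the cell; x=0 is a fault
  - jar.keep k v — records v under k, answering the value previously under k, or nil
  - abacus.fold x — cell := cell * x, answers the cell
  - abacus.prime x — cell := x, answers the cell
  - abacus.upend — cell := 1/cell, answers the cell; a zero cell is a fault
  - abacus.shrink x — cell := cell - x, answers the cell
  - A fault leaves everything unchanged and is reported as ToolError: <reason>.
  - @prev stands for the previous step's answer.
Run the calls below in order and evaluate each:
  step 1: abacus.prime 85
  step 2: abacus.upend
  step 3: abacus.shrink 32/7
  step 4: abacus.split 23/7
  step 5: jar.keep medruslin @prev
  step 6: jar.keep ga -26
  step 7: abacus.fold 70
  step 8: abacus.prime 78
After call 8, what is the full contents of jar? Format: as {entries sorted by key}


Answer: {ga=-26, jasu=bu, medruslin=-2713/1955}

Derivation:
-> prime(x→85)
<- 85
-> upend()
<- 1/85
-> shrink(x→32/7)
<- -2713/595
-> split(x→23/7)
<- -2713/1955
-> keep(k→medruslin, v→@prev)
<- nil
-> keep(k→ga, v→-26)
<- nil
-> fold(x→70)
<- -37982/391
-> prime(x→78)
<- 78


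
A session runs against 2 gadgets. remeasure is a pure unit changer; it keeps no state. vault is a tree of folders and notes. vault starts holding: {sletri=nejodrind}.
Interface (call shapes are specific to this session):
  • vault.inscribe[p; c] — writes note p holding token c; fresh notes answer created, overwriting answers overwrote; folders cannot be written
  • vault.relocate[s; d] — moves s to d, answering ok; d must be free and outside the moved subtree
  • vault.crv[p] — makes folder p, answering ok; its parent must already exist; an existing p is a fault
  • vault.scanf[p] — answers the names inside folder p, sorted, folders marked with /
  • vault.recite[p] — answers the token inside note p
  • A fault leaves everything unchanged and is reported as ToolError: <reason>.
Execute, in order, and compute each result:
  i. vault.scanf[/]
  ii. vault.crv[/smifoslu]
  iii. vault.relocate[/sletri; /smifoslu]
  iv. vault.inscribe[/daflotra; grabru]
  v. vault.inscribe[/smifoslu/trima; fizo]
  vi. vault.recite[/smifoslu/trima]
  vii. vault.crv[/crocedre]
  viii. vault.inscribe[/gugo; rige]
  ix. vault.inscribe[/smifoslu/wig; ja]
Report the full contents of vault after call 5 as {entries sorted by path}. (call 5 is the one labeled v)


Answer: {daflotra=grabru, sletri=nejodrind, smifoslu/, smifoslu/trima=fizo}

Derivation:
Do: vault.scanf[p=/]
See: [sletri]
Do: vault.crv[p=/smifoslu]
See: ok
Do: vault.relocate[s=/sletri; d=/smifoslu]
See: ToolError: exists
Do: vault.inscribe[p=/daflotra; c=grabru]
See: created
Do: vault.inscribe[p=/smifoslu/trima; c=fizo]
See: created
Do: vault.recite[p=/smifoslu/trima]
See: fizo
Do: vault.crv[p=/crocedre]
See: ok
Do: vault.inscribe[p=/gugo; c=rige]
See: created
Do: vault.inscribe[p=/smifoslu/wig; c=ja]
See: created


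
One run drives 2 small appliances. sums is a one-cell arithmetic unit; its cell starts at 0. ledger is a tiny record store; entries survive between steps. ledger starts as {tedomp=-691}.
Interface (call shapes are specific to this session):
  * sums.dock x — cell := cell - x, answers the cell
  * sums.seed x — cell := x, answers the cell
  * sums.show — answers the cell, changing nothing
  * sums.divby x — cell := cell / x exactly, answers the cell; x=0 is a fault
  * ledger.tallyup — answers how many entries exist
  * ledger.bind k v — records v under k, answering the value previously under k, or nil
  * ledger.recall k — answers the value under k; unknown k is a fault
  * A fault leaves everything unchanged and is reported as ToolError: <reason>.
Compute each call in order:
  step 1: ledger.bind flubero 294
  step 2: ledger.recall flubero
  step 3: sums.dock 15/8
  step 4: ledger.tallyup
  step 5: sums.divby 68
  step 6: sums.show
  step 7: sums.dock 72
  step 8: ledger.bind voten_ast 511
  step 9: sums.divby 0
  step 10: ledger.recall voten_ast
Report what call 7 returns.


Answer: -39183/544

Derivation:
! 1. ledger.bind(k=flubero, v=294) : nil
! 2. ledger.recall(k=flubero) : 294
! 3. sums.dock(x=15/8) : -15/8
! 4. ledger.tallyup() : 2
! 5. sums.divby(x=68) : -15/544
! 6. sums.show() : -15/544
! 7. sums.dock(x=72) : -39183/544
! 8. ledger.bind(k=voten_ast, v=511) : nil
! 9. sums.divby(x=0) : ToolError: division by zero
! 10. ledger.recall(k=voten_ast) : 511


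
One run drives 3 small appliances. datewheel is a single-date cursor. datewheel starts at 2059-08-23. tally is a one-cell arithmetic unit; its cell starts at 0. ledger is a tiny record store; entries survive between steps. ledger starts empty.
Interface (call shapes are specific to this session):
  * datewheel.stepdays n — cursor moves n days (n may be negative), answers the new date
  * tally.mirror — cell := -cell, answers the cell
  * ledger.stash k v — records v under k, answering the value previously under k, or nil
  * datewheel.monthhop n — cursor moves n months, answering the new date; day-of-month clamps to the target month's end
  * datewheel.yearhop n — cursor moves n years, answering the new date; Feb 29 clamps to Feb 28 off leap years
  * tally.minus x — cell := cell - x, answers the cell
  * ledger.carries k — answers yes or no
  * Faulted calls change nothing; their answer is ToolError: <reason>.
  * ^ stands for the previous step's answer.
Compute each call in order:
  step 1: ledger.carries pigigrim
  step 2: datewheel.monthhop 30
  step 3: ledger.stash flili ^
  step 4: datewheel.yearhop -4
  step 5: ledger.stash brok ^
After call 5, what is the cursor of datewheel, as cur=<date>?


Answer: cur=2058-02-23

Derivation:
CALL ledger.carries[k→pigigrim]
RET  no
CALL datewheel.monthhop[n→30]
RET  2062-02-23
CALL ledger.stash[k→flili; v→^]
RET  nil
CALL datewheel.yearhop[n→-4]
RET  2058-02-23
CALL ledger.stash[k→brok; v→^]
RET  nil


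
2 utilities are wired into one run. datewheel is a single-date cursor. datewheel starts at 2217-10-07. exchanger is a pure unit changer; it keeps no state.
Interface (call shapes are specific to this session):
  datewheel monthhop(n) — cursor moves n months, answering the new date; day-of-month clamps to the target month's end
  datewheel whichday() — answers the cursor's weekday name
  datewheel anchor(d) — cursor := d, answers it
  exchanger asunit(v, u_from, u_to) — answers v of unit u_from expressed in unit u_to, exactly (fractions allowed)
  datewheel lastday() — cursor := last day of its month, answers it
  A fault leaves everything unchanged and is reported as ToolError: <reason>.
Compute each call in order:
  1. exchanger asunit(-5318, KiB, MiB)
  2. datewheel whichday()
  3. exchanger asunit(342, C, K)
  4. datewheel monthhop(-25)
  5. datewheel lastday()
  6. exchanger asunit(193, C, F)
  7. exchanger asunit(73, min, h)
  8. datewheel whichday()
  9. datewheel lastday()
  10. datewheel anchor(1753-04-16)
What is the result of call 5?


Answer: 2215-09-30

Derivation:
CALL exchanger asunit[-5318; KiB; MiB]
RET  -2659/512
CALL datewheel whichday[]
RET  Tuesday
CALL exchanger asunit[342; C; K]
RET  12303/20
CALL datewheel monthhop[-25]
RET  2215-09-07
CALL datewheel lastday[]
RET  2215-09-30
CALL exchanger asunit[193; C; F]
RET  1897/5
CALL exchanger asunit[73; min; h]
RET  73/60
CALL datewheel whichday[]
RET  Saturday
CALL datewheel lastday[]
RET  2215-09-30
CALL datewheel anchor[1753-04-16]
RET  1753-04-16


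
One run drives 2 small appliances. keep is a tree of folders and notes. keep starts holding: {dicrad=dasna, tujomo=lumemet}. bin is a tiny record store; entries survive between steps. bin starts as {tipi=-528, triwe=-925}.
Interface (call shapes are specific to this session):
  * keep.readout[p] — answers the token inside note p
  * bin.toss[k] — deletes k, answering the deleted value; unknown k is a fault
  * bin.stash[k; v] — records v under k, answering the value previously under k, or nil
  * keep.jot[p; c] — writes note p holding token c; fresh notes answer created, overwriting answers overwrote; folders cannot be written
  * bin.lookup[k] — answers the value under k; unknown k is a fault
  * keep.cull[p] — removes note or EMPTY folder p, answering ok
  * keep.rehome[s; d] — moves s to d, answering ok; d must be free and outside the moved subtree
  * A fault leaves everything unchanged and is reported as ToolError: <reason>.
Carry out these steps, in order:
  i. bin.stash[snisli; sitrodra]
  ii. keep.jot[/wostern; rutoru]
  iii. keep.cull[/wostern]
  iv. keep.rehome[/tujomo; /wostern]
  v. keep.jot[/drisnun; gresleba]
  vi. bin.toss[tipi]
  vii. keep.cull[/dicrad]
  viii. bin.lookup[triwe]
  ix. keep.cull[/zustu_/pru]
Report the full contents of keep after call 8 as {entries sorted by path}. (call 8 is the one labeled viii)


Answer: {drisnun=gresleba, wostern=lumemet}

Derivation:
[in] stash k→snisli v→sitrodra
= nil
[in] jot p→/wostern c→rutoru
= created
[in] cull p→/wostern
= ok
[in] rehome s→/tujomo d→/wostern
= ok
[in] jot p→/drisnun c→gresleba
= created
[in] toss k→tipi
= -528
[in] cull p→/dicrad
= ok
[in] lookup k→triwe
= -925
[in] cull p→/zustu_/pru
= ToolError: not found


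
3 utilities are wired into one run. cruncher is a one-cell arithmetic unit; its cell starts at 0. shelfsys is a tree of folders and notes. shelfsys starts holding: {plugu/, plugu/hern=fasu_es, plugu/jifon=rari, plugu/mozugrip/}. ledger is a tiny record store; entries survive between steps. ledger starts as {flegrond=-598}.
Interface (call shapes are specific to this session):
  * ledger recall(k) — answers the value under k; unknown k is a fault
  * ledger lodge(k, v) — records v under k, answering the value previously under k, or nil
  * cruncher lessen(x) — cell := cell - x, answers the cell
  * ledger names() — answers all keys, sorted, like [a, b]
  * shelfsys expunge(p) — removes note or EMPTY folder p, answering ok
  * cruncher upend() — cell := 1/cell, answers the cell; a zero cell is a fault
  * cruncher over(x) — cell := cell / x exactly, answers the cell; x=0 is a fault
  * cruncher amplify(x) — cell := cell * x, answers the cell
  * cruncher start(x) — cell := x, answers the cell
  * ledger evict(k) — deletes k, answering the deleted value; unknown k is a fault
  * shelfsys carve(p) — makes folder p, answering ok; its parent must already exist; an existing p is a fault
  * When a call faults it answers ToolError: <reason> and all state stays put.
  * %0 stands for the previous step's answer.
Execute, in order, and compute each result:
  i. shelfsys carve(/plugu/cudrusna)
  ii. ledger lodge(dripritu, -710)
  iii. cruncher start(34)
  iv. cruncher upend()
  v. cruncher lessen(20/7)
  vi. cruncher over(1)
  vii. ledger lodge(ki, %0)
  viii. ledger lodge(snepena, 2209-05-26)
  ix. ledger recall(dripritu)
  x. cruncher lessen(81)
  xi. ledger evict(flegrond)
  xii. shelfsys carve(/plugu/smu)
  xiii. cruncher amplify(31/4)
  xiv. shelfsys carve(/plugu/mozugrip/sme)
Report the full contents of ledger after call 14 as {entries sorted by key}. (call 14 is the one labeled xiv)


>> shelfsys carve(p→/plugu/cudrusna)
<< ok
>> ledger lodge(k→dripritu, v→-710)
<< nil
>> cruncher start(x→34)
<< 34
>> cruncher upend()
<< 1/34
>> cruncher lessen(x→20/7)
<< -673/238
>> cruncher over(x→1)
<< -673/238
>> ledger lodge(k→ki, v→%0)
<< nil
>> ledger lodge(k→snepena, v→2209-05-26)
<< nil
>> ledger recall(k→dripritu)
<< -710
>> cruncher lessen(x→81)
<< -19951/238
>> ledger evict(k→flegrond)
<< -598
>> shelfsys carve(p→/plugu/smu)
<< ok
>> cruncher amplify(x→31/4)
<< -618481/952
>> shelfsys carve(p→/plugu/mozugrip/sme)
<< ok

Answer: {dripritu=-710, ki=-673/238, snepena=2209-05-26}


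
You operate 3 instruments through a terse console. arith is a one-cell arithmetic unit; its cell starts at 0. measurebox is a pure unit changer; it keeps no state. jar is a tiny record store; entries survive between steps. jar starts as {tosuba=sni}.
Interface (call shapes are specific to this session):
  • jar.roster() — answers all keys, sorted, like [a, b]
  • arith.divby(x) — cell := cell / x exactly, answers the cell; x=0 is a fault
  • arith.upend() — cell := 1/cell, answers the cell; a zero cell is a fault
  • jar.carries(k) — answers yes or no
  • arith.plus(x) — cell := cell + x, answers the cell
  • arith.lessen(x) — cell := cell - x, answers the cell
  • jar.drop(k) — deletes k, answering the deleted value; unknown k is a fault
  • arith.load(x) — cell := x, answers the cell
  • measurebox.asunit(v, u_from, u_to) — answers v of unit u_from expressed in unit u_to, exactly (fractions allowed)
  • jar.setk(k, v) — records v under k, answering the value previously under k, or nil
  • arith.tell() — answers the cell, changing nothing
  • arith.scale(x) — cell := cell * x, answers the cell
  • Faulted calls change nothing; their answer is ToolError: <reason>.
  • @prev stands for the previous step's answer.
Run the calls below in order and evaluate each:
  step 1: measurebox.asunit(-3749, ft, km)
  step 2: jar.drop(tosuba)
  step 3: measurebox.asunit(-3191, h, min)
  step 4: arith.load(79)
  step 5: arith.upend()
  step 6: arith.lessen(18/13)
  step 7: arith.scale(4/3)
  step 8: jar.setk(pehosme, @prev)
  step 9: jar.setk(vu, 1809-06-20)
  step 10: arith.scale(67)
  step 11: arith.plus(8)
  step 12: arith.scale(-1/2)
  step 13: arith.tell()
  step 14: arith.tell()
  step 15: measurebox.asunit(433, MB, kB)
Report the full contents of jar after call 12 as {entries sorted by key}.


-- 1. asunit(v=-3749, u_from=ft, u_to=km) == -1428369/1250000
-- 2. drop(k=tosuba) == sni
-- 3. asunit(v=-3191, u_from=h, u_to=min) == -191460
-- 4. load(x=79) == 79
-- 5. upend() == 1/79
-- 6. lessen(x=18/13) == -1409/1027
-- 7. scale(x=4/3) == -5636/3081
-- 8. setk(k=pehosme, v=@prev) == nil
-- 9. setk(k=vu, v=1809-06-20) == nil
-- 10. scale(x=67) == -377612/3081
-- 11. plus(x=8) == -352964/3081
-- 12. scale(x=-1/2) == 176482/3081
-- 13. tell() == 176482/3081
-- 14. tell() == 176482/3081
-- 15. asunit(v=433, u_from=MB, u_to=kB) == 433000

Answer: {pehosme=-5636/3081, vu=1809-06-20}


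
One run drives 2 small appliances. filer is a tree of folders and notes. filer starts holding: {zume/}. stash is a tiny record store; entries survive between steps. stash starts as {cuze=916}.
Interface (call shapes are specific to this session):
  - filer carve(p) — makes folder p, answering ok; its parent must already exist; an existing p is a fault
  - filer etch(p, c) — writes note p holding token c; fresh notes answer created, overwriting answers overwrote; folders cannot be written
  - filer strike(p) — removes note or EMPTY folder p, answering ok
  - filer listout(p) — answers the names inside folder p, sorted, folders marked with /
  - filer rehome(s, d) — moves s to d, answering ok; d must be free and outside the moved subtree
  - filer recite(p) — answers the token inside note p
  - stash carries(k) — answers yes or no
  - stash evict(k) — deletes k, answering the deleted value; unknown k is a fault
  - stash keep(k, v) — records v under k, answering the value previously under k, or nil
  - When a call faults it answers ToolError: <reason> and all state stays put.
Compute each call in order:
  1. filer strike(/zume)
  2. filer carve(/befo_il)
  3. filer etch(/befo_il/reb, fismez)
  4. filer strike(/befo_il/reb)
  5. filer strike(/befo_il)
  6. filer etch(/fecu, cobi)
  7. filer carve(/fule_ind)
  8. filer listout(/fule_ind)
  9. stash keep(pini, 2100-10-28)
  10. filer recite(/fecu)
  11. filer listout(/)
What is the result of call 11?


Answer: [fecu, fule_ind/]

Derivation:
>> filer strike(p='/zume')
<< ok
>> filer carve(p='/befo_il')
<< ok
>> filer etch(p='/befo_il/reb', c='fismez')
<< created
>> filer strike(p='/befo_il/reb')
<< ok
>> filer strike(p='/befo_il')
<< ok
>> filer etch(p='/fecu', c='cobi')
<< created
>> filer carve(p='/fule_ind')
<< ok
>> filer listout(p='/fule_ind')
<< []
>> stash keep(k='pini', v='2100-10-28')
<< nil
>> filer recite(p='/fecu')
<< cobi
>> filer listout(p='/')
<< [fecu, fule_ind/]


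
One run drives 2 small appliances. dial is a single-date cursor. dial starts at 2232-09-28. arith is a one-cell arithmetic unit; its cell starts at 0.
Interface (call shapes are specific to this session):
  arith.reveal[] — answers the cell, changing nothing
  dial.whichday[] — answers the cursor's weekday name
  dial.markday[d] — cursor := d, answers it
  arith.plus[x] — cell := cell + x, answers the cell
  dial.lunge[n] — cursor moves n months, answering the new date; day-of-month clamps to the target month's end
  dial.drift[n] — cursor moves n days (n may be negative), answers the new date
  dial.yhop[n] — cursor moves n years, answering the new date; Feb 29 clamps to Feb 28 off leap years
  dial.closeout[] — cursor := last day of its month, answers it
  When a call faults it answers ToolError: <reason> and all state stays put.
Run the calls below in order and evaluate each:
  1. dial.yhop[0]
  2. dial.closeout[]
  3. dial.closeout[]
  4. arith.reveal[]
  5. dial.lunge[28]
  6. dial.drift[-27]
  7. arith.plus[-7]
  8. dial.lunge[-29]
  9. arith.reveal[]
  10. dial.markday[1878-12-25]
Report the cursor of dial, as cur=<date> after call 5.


// dial.yhop(n: 0) == 2232-09-28
// dial.closeout() == 2232-09-30
// dial.closeout() == 2232-09-30
// arith.reveal() == 0
// dial.lunge(n: 28) == 2235-01-30
// dial.drift(n: -27) == 2235-01-03
// arith.plus(x: -7) == -7
// dial.lunge(n: -29) == 2232-08-03
// arith.reveal() == -7
// dial.markday(d: 1878-12-25) == 1878-12-25

Answer: cur=2235-01-30


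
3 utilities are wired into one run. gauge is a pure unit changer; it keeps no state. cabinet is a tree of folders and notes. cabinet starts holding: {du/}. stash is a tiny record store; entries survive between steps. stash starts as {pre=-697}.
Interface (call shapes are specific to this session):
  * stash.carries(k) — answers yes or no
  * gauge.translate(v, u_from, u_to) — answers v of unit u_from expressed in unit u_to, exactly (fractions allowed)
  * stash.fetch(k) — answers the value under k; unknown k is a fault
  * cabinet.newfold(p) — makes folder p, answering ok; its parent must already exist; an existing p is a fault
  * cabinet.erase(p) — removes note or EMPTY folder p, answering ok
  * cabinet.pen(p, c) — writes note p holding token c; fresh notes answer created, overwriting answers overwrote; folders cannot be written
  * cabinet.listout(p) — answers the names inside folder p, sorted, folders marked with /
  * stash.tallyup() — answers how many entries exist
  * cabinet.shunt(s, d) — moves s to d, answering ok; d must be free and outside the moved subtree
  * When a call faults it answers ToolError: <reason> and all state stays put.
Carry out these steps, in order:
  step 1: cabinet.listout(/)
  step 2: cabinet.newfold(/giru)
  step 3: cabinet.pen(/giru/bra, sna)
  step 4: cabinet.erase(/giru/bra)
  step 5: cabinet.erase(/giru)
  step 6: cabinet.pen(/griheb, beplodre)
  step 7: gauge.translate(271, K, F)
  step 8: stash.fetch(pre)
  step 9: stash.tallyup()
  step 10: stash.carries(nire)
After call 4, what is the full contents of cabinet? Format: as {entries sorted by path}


-- 1. cabinet.listout(p: /) ~> [du/]
-- 2. cabinet.newfold(p: /giru) ~> ok
-- 3. cabinet.pen(p: /giru/bra, c: sna) ~> created
-- 4. cabinet.erase(p: /giru/bra) ~> ok
-- 5. cabinet.erase(p: /giru) ~> ok
-- 6. cabinet.pen(p: /griheb, c: beplodre) ~> created
-- 7. gauge.translate(v: 271, u_from: K, u_to: F) ~> 2813/100
-- 8. stash.fetch(k: pre) ~> -697
-- 9. stash.tallyup() ~> 1
-- 10. stash.carries(k: nire) ~> no

Answer: {du/, giru/}


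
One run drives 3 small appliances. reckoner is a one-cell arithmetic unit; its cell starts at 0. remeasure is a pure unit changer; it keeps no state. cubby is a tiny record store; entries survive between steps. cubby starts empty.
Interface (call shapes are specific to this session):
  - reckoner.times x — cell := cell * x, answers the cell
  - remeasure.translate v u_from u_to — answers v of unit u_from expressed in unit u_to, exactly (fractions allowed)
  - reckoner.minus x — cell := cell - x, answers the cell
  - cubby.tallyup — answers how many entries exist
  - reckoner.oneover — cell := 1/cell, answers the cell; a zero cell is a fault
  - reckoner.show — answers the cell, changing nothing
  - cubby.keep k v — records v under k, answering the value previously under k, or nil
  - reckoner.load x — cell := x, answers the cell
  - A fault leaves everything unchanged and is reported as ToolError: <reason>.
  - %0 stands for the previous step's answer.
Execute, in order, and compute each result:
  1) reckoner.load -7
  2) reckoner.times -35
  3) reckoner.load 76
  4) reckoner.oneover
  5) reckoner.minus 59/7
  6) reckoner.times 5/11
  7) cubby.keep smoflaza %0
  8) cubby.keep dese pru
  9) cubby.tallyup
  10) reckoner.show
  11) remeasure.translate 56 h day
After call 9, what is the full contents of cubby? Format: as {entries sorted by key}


Do: reckoner.load[x='-7']
See: -7
Do: reckoner.times[x='-35']
See: 245
Do: reckoner.load[x='76']
See: 76
Do: reckoner.oneover[]
See: 1/76
Do: reckoner.minus[x='59/7']
See: -4477/532
Do: reckoner.times[x='5/11']
See: -2035/532
Do: cubby.keep[k='smoflaza'; v='%0']
See: nil
Do: cubby.keep[k='dese'; v='pru']
See: nil
Do: cubby.tallyup[]
See: 2
Do: reckoner.show[]
See: -2035/532
Do: remeasure.translate[v='56'; u_from='h'; u_to='day']
See: 7/3

Answer: {dese=pru, smoflaza=-2035/532}


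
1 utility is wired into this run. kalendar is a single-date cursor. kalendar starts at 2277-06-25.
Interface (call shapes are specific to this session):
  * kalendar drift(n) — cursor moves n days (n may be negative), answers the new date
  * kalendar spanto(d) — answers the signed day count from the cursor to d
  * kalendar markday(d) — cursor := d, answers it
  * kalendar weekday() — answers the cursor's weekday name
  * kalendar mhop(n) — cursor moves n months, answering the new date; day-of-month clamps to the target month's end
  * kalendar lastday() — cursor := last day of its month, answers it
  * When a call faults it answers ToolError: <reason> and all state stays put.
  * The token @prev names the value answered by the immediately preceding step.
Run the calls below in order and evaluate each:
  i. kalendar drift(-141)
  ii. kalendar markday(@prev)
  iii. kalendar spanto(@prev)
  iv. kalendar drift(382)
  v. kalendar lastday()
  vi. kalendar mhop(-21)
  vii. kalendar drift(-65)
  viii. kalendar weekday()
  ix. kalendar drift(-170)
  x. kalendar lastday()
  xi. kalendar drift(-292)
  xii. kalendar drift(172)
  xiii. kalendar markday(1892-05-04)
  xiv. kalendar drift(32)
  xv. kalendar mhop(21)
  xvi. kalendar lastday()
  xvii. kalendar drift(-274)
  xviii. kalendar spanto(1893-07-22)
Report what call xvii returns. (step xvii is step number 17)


Answer: 1893-06-30

Derivation:
>>> kalendar drift -141
:: 2277-02-04
>>> kalendar markday @prev
:: 2277-02-04
>>> kalendar spanto @prev
:: 0
>>> kalendar drift 382
:: 2278-02-21
>>> kalendar lastday
:: 2278-02-28
>>> kalendar mhop -21
:: 2276-05-28
>>> kalendar drift -65
:: 2276-03-24
>>> kalendar weekday
:: Friday
>>> kalendar drift -170
:: 2275-10-06
>>> kalendar lastday
:: 2275-10-31
>>> kalendar drift -292
:: 2275-01-12
>>> kalendar drift 172
:: 2275-07-03
>>> kalendar markday 1892-05-04
:: 1892-05-04
>>> kalendar drift 32
:: 1892-06-05
>>> kalendar mhop 21
:: 1894-03-05
>>> kalendar lastday
:: 1894-03-31
>>> kalendar drift -274
:: 1893-06-30
>>> kalendar spanto 1893-07-22
:: 22
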